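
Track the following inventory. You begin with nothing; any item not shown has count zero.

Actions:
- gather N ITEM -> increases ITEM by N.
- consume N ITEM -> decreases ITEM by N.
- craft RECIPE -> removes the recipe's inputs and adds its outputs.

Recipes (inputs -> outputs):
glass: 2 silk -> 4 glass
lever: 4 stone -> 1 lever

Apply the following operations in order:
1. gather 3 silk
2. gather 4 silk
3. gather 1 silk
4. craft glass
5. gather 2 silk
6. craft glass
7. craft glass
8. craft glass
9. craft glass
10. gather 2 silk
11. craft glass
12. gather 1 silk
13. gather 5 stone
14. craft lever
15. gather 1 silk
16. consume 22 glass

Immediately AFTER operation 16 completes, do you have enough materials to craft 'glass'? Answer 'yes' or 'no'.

After 1 (gather 3 silk): silk=3
After 2 (gather 4 silk): silk=7
After 3 (gather 1 silk): silk=8
After 4 (craft glass): glass=4 silk=6
After 5 (gather 2 silk): glass=4 silk=8
After 6 (craft glass): glass=8 silk=6
After 7 (craft glass): glass=12 silk=4
After 8 (craft glass): glass=16 silk=2
After 9 (craft glass): glass=20
After 10 (gather 2 silk): glass=20 silk=2
After 11 (craft glass): glass=24
After 12 (gather 1 silk): glass=24 silk=1
After 13 (gather 5 stone): glass=24 silk=1 stone=5
After 14 (craft lever): glass=24 lever=1 silk=1 stone=1
After 15 (gather 1 silk): glass=24 lever=1 silk=2 stone=1
After 16 (consume 22 glass): glass=2 lever=1 silk=2 stone=1

Answer: yes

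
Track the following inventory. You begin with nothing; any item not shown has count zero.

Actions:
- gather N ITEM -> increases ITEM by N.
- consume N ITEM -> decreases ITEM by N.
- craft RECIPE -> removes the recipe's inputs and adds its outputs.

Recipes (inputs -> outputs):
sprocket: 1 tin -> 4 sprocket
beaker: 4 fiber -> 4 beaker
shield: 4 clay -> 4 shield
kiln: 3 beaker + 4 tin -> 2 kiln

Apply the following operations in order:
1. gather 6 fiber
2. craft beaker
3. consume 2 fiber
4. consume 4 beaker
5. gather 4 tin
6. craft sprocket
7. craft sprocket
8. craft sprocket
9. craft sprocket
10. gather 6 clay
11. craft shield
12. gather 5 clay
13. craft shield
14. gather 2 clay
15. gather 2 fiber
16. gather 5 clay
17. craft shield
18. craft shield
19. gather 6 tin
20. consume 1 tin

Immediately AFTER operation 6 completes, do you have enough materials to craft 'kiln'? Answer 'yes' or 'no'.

After 1 (gather 6 fiber): fiber=6
After 2 (craft beaker): beaker=4 fiber=2
After 3 (consume 2 fiber): beaker=4
After 4 (consume 4 beaker): (empty)
After 5 (gather 4 tin): tin=4
After 6 (craft sprocket): sprocket=4 tin=3

Answer: no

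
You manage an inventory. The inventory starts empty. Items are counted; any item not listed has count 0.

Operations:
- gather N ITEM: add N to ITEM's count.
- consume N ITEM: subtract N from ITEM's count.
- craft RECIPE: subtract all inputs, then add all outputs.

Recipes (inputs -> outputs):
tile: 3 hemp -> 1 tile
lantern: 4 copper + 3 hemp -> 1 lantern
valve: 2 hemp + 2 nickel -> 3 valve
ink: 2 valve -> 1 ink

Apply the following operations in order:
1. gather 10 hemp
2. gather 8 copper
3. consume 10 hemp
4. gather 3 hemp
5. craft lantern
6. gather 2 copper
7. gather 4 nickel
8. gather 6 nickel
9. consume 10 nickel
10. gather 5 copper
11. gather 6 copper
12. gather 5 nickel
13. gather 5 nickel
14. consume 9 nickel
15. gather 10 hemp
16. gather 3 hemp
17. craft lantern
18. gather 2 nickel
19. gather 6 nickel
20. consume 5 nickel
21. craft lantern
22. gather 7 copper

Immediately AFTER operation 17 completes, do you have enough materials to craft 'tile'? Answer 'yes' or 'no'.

After 1 (gather 10 hemp): hemp=10
After 2 (gather 8 copper): copper=8 hemp=10
After 3 (consume 10 hemp): copper=8
After 4 (gather 3 hemp): copper=8 hemp=3
After 5 (craft lantern): copper=4 lantern=1
After 6 (gather 2 copper): copper=6 lantern=1
After 7 (gather 4 nickel): copper=6 lantern=1 nickel=4
After 8 (gather 6 nickel): copper=6 lantern=1 nickel=10
After 9 (consume 10 nickel): copper=6 lantern=1
After 10 (gather 5 copper): copper=11 lantern=1
After 11 (gather 6 copper): copper=17 lantern=1
After 12 (gather 5 nickel): copper=17 lantern=1 nickel=5
After 13 (gather 5 nickel): copper=17 lantern=1 nickel=10
After 14 (consume 9 nickel): copper=17 lantern=1 nickel=1
After 15 (gather 10 hemp): copper=17 hemp=10 lantern=1 nickel=1
After 16 (gather 3 hemp): copper=17 hemp=13 lantern=1 nickel=1
After 17 (craft lantern): copper=13 hemp=10 lantern=2 nickel=1

Answer: yes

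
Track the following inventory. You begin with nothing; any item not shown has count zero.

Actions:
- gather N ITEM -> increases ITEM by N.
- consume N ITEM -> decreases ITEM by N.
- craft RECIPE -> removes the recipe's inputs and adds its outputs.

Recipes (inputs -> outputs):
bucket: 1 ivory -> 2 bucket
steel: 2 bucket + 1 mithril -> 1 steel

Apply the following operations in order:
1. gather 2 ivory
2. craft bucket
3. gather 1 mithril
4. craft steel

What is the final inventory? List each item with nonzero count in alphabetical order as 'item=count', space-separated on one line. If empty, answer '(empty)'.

After 1 (gather 2 ivory): ivory=2
After 2 (craft bucket): bucket=2 ivory=1
After 3 (gather 1 mithril): bucket=2 ivory=1 mithril=1
After 4 (craft steel): ivory=1 steel=1

Answer: ivory=1 steel=1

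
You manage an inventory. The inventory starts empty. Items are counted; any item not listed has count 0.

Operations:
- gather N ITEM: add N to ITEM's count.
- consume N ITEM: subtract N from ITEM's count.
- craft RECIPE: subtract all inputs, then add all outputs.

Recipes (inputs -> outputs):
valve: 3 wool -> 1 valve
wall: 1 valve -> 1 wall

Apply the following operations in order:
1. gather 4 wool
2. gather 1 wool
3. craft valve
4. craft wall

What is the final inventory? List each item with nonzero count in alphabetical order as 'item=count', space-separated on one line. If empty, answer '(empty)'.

After 1 (gather 4 wool): wool=4
After 2 (gather 1 wool): wool=5
After 3 (craft valve): valve=1 wool=2
After 4 (craft wall): wall=1 wool=2

Answer: wall=1 wool=2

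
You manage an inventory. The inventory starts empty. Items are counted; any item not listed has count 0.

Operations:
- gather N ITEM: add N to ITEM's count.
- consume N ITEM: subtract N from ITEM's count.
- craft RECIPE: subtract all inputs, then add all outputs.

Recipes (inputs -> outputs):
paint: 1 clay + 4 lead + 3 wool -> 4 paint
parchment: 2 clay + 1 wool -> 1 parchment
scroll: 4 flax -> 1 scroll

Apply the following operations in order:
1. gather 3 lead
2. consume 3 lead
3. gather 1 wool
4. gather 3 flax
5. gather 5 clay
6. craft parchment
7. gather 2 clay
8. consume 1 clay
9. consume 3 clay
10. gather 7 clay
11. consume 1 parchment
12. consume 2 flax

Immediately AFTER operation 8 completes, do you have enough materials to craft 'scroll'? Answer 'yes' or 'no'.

After 1 (gather 3 lead): lead=3
After 2 (consume 3 lead): (empty)
After 3 (gather 1 wool): wool=1
After 4 (gather 3 flax): flax=3 wool=1
After 5 (gather 5 clay): clay=5 flax=3 wool=1
After 6 (craft parchment): clay=3 flax=3 parchment=1
After 7 (gather 2 clay): clay=5 flax=3 parchment=1
After 8 (consume 1 clay): clay=4 flax=3 parchment=1

Answer: no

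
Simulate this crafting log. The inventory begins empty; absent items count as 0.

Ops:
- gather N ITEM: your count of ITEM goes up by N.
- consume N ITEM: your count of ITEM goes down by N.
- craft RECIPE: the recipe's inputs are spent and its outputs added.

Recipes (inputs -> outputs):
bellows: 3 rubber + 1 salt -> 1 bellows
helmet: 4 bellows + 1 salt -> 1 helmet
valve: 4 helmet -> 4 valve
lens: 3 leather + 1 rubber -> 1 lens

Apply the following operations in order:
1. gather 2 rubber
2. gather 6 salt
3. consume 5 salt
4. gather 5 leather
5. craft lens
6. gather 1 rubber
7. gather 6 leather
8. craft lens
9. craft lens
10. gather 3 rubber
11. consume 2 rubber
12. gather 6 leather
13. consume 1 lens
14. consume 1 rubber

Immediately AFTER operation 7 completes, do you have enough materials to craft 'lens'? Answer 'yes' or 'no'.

Answer: yes

Derivation:
After 1 (gather 2 rubber): rubber=2
After 2 (gather 6 salt): rubber=2 salt=6
After 3 (consume 5 salt): rubber=2 salt=1
After 4 (gather 5 leather): leather=5 rubber=2 salt=1
After 5 (craft lens): leather=2 lens=1 rubber=1 salt=1
After 6 (gather 1 rubber): leather=2 lens=1 rubber=2 salt=1
After 7 (gather 6 leather): leather=8 lens=1 rubber=2 salt=1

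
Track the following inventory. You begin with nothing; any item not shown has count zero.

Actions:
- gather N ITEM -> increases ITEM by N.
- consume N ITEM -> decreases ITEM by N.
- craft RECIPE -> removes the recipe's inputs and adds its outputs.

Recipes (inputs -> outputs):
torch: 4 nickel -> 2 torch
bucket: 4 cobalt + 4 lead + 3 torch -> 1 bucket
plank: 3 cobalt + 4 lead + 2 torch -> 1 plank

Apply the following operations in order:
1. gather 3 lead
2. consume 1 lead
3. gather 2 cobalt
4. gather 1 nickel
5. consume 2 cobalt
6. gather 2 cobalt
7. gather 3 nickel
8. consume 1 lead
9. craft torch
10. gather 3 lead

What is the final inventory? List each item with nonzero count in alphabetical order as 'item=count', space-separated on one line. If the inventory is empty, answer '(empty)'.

Answer: cobalt=2 lead=4 torch=2

Derivation:
After 1 (gather 3 lead): lead=3
After 2 (consume 1 lead): lead=2
After 3 (gather 2 cobalt): cobalt=2 lead=2
After 4 (gather 1 nickel): cobalt=2 lead=2 nickel=1
After 5 (consume 2 cobalt): lead=2 nickel=1
After 6 (gather 2 cobalt): cobalt=2 lead=2 nickel=1
After 7 (gather 3 nickel): cobalt=2 lead=2 nickel=4
After 8 (consume 1 lead): cobalt=2 lead=1 nickel=4
After 9 (craft torch): cobalt=2 lead=1 torch=2
After 10 (gather 3 lead): cobalt=2 lead=4 torch=2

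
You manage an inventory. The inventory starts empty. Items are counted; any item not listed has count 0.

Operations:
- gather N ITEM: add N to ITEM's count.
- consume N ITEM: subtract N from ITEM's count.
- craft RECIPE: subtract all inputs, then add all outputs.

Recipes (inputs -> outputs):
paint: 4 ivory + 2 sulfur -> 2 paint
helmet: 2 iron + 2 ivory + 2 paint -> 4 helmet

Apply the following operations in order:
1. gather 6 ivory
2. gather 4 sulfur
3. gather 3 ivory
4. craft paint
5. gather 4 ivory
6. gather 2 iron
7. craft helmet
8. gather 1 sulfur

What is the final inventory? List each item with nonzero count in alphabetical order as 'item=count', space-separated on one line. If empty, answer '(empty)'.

After 1 (gather 6 ivory): ivory=6
After 2 (gather 4 sulfur): ivory=6 sulfur=4
After 3 (gather 3 ivory): ivory=9 sulfur=4
After 4 (craft paint): ivory=5 paint=2 sulfur=2
After 5 (gather 4 ivory): ivory=9 paint=2 sulfur=2
After 6 (gather 2 iron): iron=2 ivory=9 paint=2 sulfur=2
After 7 (craft helmet): helmet=4 ivory=7 sulfur=2
After 8 (gather 1 sulfur): helmet=4 ivory=7 sulfur=3

Answer: helmet=4 ivory=7 sulfur=3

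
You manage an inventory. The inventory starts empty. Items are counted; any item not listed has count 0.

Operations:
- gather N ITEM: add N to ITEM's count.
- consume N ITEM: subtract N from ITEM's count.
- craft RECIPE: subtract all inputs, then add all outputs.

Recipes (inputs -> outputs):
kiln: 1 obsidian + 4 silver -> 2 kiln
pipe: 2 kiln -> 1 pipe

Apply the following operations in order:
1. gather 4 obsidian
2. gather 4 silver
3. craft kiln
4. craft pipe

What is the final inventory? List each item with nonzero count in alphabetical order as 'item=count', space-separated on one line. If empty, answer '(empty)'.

Answer: obsidian=3 pipe=1

Derivation:
After 1 (gather 4 obsidian): obsidian=4
After 2 (gather 4 silver): obsidian=4 silver=4
After 3 (craft kiln): kiln=2 obsidian=3
After 4 (craft pipe): obsidian=3 pipe=1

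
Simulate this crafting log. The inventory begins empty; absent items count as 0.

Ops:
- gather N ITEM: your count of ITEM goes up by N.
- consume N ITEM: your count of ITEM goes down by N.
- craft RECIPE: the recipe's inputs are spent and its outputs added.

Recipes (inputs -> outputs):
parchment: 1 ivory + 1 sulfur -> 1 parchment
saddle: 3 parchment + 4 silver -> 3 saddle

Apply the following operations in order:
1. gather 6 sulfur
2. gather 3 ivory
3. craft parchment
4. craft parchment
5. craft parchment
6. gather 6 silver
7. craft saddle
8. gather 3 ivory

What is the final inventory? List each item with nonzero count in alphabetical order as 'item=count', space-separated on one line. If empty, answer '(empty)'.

Answer: ivory=3 saddle=3 silver=2 sulfur=3

Derivation:
After 1 (gather 6 sulfur): sulfur=6
After 2 (gather 3 ivory): ivory=3 sulfur=6
After 3 (craft parchment): ivory=2 parchment=1 sulfur=5
After 4 (craft parchment): ivory=1 parchment=2 sulfur=4
After 5 (craft parchment): parchment=3 sulfur=3
After 6 (gather 6 silver): parchment=3 silver=6 sulfur=3
After 7 (craft saddle): saddle=3 silver=2 sulfur=3
After 8 (gather 3 ivory): ivory=3 saddle=3 silver=2 sulfur=3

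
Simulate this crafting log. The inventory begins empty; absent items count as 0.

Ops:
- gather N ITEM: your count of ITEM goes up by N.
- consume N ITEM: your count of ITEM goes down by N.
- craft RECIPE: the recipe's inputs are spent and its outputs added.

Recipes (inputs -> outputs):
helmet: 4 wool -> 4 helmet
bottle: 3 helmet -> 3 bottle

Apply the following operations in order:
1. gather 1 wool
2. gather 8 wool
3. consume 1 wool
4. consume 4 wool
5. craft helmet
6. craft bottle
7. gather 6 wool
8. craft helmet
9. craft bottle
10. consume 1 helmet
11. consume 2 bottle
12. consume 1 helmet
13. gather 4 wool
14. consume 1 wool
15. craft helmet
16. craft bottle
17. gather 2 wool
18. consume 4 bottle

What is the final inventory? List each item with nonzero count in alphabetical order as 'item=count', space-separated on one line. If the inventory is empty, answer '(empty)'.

After 1 (gather 1 wool): wool=1
After 2 (gather 8 wool): wool=9
After 3 (consume 1 wool): wool=8
After 4 (consume 4 wool): wool=4
After 5 (craft helmet): helmet=4
After 6 (craft bottle): bottle=3 helmet=1
After 7 (gather 6 wool): bottle=3 helmet=1 wool=6
After 8 (craft helmet): bottle=3 helmet=5 wool=2
After 9 (craft bottle): bottle=6 helmet=2 wool=2
After 10 (consume 1 helmet): bottle=6 helmet=1 wool=2
After 11 (consume 2 bottle): bottle=4 helmet=1 wool=2
After 12 (consume 1 helmet): bottle=4 wool=2
After 13 (gather 4 wool): bottle=4 wool=6
After 14 (consume 1 wool): bottle=4 wool=5
After 15 (craft helmet): bottle=4 helmet=4 wool=1
After 16 (craft bottle): bottle=7 helmet=1 wool=1
After 17 (gather 2 wool): bottle=7 helmet=1 wool=3
After 18 (consume 4 bottle): bottle=3 helmet=1 wool=3

Answer: bottle=3 helmet=1 wool=3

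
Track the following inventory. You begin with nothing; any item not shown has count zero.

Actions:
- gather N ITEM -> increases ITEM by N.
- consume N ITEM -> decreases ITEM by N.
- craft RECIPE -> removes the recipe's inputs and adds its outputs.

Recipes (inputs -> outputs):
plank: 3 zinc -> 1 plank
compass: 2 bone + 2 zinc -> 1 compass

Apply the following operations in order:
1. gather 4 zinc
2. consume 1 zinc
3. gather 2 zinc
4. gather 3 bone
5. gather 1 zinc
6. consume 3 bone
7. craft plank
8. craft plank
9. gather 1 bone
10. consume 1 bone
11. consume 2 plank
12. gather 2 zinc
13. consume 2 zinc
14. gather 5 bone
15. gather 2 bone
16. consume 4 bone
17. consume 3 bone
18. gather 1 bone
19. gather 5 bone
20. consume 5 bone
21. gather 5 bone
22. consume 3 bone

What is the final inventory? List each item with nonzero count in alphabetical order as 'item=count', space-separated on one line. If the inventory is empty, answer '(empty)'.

Answer: bone=3

Derivation:
After 1 (gather 4 zinc): zinc=4
After 2 (consume 1 zinc): zinc=3
After 3 (gather 2 zinc): zinc=5
After 4 (gather 3 bone): bone=3 zinc=5
After 5 (gather 1 zinc): bone=3 zinc=6
After 6 (consume 3 bone): zinc=6
After 7 (craft plank): plank=1 zinc=3
After 8 (craft plank): plank=2
After 9 (gather 1 bone): bone=1 plank=2
After 10 (consume 1 bone): plank=2
After 11 (consume 2 plank): (empty)
After 12 (gather 2 zinc): zinc=2
After 13 (consume 2 zinc): (empty)
After 14 (gather 5 bone): bone=5
After 15 (gather 2 bone): bone=7
After 16 (consume 4 bone): bone=3
After 17 (consume 3 bone): (empty)
After 18 (gather 1 bone): bone=1
After 19 (gather 5 bone): bone=6
After 20 (consume 5 bone): bone=1
After 21 (gather 5 bone): bone=6
After 22 (consume 3 bone): bone=3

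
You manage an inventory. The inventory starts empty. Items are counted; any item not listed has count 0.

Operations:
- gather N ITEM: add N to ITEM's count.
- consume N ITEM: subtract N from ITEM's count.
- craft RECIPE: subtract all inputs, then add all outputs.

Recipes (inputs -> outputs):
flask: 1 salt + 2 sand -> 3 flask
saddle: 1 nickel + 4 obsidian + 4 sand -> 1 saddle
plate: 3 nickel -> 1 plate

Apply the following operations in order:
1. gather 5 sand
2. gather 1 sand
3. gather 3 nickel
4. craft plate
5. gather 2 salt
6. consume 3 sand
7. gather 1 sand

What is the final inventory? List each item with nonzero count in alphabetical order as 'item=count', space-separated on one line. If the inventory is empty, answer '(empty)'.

After 1 (gather 5 sand): sand=5
After 2 (gather 1 sand): sand=6
After 3 (gather 3 nickel): nickel=3 sand=6
After 4 (craft plate): plate=1 sand=6
After 5 (gather 2 salt): plate=1 salt=2 sand=6
After 6 (consume 3 sand): plate=1 salt=2 sand=3
After 7 (gather 1 sand): plate=1 salt=2 sand=4

Answer: plate=1 salt=2 sand=4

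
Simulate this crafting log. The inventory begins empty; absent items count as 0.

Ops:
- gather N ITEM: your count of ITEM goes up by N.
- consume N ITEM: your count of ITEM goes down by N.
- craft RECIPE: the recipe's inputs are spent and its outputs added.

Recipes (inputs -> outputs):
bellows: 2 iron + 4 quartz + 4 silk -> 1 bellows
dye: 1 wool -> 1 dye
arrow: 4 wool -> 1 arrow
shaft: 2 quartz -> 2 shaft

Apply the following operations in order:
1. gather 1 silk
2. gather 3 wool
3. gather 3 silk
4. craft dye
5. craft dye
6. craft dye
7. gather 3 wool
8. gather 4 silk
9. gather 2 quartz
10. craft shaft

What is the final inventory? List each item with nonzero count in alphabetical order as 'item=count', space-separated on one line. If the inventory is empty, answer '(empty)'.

After 1 (gather 1 silk): silk=1
After 2 (gather 3 wool): silk=1 wool=3
After 3 (gather 3 silk): silk=4 wool=3
After 4 (craft dye): dye=1 silk=4 wool=2
After 5 (craft dye): dye=2 silk=4 wool=1
After 6 (craft dye): dye=3 silk=4
After 7 (gather 3 wool): dye=3 silk=4 wool=3
After 8 (gather 4 silk): dye=3 silk=8 wool=3
After 9 (gather 2 quartz): dye=3 quartz=2 silk=8 wool=3
After 10 (craft shaft): dye=3 shaft=2 silk=8 wool=3

Answer: dye=3 shaft=2 silk=8 wool=3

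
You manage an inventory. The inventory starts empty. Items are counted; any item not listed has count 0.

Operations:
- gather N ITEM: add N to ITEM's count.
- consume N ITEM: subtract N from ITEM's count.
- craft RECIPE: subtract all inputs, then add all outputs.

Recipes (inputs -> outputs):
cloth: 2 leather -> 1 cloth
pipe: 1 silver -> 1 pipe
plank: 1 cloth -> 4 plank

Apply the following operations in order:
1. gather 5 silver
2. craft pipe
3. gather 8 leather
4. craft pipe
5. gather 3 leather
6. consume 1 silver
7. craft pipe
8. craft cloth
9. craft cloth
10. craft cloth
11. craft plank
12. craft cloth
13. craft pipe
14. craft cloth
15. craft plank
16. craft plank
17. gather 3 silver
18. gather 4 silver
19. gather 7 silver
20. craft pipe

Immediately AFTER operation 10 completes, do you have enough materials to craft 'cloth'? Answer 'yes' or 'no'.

After 1 (gather 5 silver): silver=5
After 2 (craft pipe): pipe=1 silver=4
After 3 (gather 8 leather): leather=8 pipe=1 silver=4
After 4 (craft pipe): leather=8 pipe=2 silver=3
After 5 (gather 3 leather): leather=11 pipe=2 silver=3
After 6 (consume 1 silver): leather=11 pipe=2 silver=2
After 7 (craft pipe): leather=11 pipe=3 silver=1
After 8 (craft cloth): cloth=1 leather=9 pipe=3 silver=1
After 9 (craft cloth): cloth=2 leather=7 pipe=3 silver=1
After 10 (craft cloth): cloth=3 leather=5 pipe=3 silver=1

Answer: yes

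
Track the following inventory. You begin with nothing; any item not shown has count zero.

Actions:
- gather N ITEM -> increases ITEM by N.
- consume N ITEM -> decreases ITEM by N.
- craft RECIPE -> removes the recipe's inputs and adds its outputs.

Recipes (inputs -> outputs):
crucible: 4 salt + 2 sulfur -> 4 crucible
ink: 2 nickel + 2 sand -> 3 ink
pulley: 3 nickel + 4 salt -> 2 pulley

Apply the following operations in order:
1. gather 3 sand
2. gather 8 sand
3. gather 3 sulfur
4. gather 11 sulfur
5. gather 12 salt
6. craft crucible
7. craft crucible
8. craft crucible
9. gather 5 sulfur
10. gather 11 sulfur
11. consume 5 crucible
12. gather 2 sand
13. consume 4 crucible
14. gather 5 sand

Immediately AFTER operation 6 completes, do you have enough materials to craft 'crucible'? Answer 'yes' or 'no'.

Answer: yes

Derivation:
After 1 (gather 3 sand): sand=3
After 2 (gather 8 sand): sand=11
After 3 (gather 3 sulfur): sand=11 sulfur=3
After 4 (gather 11 sulfur): sand=11 sulfur=14
After 5 (gather 12 salt): salt=12 sand=11 sulfur=14
After 6 (craft crucible): crucible=4 salt=8 sand=11 sulfur=12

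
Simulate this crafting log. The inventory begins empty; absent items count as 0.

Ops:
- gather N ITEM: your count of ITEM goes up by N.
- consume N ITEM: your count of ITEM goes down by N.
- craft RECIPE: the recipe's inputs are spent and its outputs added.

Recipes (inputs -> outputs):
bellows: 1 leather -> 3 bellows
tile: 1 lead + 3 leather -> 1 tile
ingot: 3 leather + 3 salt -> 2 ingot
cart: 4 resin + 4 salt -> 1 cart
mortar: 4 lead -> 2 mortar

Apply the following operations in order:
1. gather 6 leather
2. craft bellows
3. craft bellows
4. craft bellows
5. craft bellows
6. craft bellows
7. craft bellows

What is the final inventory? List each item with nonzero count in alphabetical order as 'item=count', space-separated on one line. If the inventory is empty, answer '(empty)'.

Answer: bellows=18

Derivation:
After 1 (gather 6 leather): leather=6
After 2 (craft bellows): bellows=3 leather=5
After 3 (craft bellows): bellows=6 leather=4
After 4 (craft bellows): bellows=9 leather=3
After 5 (craft bellows): bellows=12 leather=2
After 6 (craft bellows): bellows=15 leather=1
After 7 (craft bellows): bellows=18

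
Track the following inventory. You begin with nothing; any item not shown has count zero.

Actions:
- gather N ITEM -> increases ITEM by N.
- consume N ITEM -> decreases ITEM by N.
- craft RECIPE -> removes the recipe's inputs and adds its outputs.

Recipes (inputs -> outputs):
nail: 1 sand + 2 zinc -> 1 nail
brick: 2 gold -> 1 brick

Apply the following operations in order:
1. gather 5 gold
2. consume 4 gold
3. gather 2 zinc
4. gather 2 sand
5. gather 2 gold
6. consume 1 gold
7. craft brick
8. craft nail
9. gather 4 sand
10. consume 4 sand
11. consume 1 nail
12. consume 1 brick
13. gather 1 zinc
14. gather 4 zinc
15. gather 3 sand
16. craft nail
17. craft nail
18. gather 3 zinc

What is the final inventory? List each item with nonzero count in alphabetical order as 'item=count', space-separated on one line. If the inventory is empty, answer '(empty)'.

Answer: nail=2 sand=2 zinc=4

Derivation:
After 1 (gather 5 gold): gold=5
After 2 (consume 4 gold): gold=1
After 3 (gather 2 zinc): gold=1 zinc=2
After 4 (gather 2 sand): gold=1 sand=2 zinc=2
After 5 (gather 2 gold): gold=3 sand=2 zinc=2
After 6 (consume 1 gold): gold=2 sand=2 zinc=2
After 7 (craft brick): brick=1 sand=2 zinc=2
After 8 (craft nail): brick=1 nail=1 sand=1
After 9 (gather 4 sand): brick=1 nail=1 sand=5
After 10 (consume 4 sand): brick=1 nail=1 sand=1
After 11 (consume 1 nail): brick=1 sand=1
After 12 (consume 1 brick): sand=1
After 13 (gather 1 zinc): sand=1 zinc=1
After 14 (gather 4 zinc): sand=1 zinc=5
After 15 (gather 3 sand): sand=4 zinc=5
After 16 (craft nail): nail=1 sand=3 zinc=3
After 17 (craft nail): nail=2 sand=2 zinc=1
After 18 (gather 3 zinc): nail=2 sand=2 zinc=4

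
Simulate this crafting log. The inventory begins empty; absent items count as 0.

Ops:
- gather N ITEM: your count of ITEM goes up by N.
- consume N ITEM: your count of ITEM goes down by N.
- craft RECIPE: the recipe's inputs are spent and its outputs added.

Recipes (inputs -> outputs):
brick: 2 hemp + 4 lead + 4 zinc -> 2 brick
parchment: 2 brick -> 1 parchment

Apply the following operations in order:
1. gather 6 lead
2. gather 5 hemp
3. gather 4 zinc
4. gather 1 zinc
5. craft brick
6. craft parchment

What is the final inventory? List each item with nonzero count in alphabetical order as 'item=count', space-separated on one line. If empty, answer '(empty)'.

After 1 (gather 6 lead): lead=6
After 2 (gather 5 hemp): hemp=5 lead=6
After 3 (gather 4 zinc): hemp=5 lead=6 zinc=4
After 4 (gather 1 zinc): hemp=5 lead=6 zinc=5
After 5 (craft brick): brick=2 hemp=3 lead=2 zinc=1
After 6 (craft parchment): hemp=3 lead=2 parchment=1 zinc=1

Answer: hemp=3 lead=2 parchment=1 zinc=1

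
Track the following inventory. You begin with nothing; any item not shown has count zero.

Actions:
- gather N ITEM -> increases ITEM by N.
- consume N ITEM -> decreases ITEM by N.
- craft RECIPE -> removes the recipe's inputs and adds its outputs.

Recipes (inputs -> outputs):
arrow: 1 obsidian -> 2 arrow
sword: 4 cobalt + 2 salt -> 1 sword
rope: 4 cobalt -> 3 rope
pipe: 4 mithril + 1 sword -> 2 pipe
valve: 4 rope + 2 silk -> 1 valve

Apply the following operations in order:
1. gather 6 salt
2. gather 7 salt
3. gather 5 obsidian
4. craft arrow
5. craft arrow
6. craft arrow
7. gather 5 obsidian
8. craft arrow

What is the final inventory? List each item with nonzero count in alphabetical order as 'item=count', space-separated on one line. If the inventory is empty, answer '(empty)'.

After 1 (gather 6 salt): salt=6
After 2 (gather 7 salt): salt=13
After 3 (gather 5 obsidian): obsidian=5 salt=13
After 4 (craft arrow): arrow=2 obsidian=4 salt=13
After 5 (craft arrow): arrow=4 obsidian=3 salt=13
After 6 (craft arrow): arrow=6 obsidian=2 salt=13
After 7 (gather 5 obsidian): arrow=6 obsidian=7 salt=13
After 8 (craft arrow): arrow=8 obsidian=6 salt=13

Answer: arrow=8 obsidian=6 salt=13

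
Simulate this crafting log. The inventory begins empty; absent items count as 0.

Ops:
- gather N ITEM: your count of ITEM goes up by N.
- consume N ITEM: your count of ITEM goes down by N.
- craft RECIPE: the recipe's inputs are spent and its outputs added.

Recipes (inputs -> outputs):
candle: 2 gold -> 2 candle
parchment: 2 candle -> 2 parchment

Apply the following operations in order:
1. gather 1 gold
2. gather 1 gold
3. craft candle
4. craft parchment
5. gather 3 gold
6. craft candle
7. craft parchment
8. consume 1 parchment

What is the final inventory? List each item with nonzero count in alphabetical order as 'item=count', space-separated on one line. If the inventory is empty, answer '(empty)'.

After 1 (gather 1 gold): gold=1
After 2 (gather 1 gold): gold=2
After 3 (craft candle): candle=2
After 4 (craft parchment): parchment=2
After 5 (gather 3 gold): gold=3 parchment=2
After 6 (craft candle): candle=2 gold=1 parchment=2
After 7 (craft parchment): gold=1 parchment=4
After 8 (consume 1 parchment): gold=1 parchment=3

Answer: gold=1 parchment=3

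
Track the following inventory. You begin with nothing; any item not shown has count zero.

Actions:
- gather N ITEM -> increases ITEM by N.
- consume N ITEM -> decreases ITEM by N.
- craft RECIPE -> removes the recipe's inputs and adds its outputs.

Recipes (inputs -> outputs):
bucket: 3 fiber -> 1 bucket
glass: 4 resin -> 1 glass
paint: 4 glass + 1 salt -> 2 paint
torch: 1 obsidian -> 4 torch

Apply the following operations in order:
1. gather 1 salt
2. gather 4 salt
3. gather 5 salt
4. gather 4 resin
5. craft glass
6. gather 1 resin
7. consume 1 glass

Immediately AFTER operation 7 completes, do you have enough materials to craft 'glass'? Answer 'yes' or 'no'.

After 1 (gather 1 salt): salt=1
After 2 (gather 4 salt): salt=5
After 3 (gather 5 salt): salt=10
After 4 (gather 4 resin): resin=4 salt=10
After 5 (craft glass): glass=1 salt=10
After 6 (gather 1 resin): glass=1 resin=1 salt=10
After 7 (consume 1 glass): resin=1 salt=10

Answer: no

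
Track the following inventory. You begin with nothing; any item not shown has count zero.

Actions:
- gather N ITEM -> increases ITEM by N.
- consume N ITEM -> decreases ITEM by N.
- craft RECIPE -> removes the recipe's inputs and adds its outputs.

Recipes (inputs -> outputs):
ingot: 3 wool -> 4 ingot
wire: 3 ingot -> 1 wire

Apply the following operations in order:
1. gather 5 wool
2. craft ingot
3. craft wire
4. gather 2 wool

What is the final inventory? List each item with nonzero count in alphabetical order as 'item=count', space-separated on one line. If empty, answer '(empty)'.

After 1 (gather 5 wool): wool=5
After 2 (craft ingot): ingot=4 wool=2
After 3 (craft wire): ingot=1 wire=1 wool=2
After 4 (gather 2 wool): ingot=1 wire=1 wool=4

Answer: ingot=1 wire=1 wool=4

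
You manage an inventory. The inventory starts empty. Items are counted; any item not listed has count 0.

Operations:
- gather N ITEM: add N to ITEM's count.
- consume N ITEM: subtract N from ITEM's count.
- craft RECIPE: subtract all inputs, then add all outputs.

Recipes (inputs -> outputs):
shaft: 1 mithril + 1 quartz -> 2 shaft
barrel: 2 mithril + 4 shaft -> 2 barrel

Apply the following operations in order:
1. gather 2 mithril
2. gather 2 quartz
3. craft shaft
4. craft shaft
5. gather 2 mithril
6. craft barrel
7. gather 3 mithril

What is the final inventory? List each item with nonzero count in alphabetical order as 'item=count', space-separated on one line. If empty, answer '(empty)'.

Answer: barrel=2 mithril=3

Derivation:
After 1 (gather 2 mithril): mithril=2
After 2 (gather 2 quartz): mithril=2 quartz=2
After 3 (craft shaft): mithril=1 quartz=1 shaft=2
After 4 (craft shaft): shaft=4
After 5 (gather 2 mithril): mithril=2 shaft=4
After 6 (craft barrel): barrel=2
After 7 (gather 3 mithril): barrel=2 mithril=3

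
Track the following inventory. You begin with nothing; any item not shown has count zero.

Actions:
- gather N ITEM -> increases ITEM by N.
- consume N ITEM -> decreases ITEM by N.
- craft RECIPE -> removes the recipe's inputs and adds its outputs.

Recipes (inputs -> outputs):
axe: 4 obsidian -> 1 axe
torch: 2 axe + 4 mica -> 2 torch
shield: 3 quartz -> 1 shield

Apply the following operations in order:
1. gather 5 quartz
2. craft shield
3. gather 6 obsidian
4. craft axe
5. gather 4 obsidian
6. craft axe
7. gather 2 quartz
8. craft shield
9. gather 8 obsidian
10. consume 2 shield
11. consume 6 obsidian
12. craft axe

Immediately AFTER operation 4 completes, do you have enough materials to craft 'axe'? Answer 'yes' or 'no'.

After 1 (gather 5 quartz): quartz=5
After 2 (craft shield): quartz=2 shield=1
After 3 (gather 6 obsidian): obsidian=6 quartz=2 shield=1
After 4 (craft axe): axe=1 obsidian=2 quartz=2 shield=1

Answer: no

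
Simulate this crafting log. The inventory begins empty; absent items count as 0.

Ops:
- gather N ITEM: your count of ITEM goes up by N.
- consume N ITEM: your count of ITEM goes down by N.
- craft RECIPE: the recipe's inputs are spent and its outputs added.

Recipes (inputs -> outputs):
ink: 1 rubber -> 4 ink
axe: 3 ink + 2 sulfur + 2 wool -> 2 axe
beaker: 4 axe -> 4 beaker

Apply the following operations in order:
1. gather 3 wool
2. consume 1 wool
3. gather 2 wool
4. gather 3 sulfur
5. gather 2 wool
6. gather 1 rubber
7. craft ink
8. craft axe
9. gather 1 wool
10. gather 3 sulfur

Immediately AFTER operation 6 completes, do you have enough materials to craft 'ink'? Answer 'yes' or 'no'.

After 1 (gather 3 wool): wool=3
After 2 (consume 1 wool): wool=2
After 3 (gather 2 wool): wool=4
After 4 (gather 3 sulfur): sulfur=3 wool=4
After 5 (gather 2 wool): sulfur=3 wool=6
After 6 (gather 1 rubber): rubber=1 sulfur=3 wool=6

Answer: yes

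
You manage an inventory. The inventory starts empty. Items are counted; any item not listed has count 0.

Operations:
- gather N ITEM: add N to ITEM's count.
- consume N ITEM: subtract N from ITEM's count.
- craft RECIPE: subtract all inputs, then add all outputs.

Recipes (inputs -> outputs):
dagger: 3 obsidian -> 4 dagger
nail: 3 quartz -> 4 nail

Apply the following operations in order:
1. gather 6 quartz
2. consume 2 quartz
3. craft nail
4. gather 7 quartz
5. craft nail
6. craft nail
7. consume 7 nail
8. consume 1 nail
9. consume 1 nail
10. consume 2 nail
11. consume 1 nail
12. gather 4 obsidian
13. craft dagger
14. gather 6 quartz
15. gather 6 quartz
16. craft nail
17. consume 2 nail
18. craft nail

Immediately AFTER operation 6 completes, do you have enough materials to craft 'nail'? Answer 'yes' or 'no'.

Answer: no

Derivation:
After 1 (gather 6 quartz): quartz=6
After 2 (consume 2 quartz): quartz=4
After 3 (craft nail): nail=4 quartz=1
After 4 (gather 7 quartz): nail=4 quartz=8
After 5 (craft nail): nail=8 quartz=5
After 6 (craft nail): nail=12 quartz=2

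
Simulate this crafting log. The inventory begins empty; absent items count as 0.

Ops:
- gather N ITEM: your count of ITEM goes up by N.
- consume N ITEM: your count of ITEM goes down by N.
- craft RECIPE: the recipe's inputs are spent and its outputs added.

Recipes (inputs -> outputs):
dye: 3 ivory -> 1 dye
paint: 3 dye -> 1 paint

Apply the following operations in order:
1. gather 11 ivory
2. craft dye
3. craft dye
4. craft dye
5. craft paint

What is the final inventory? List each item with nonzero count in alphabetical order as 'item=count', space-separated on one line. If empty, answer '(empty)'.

Answer: ivory=2 paint=1

Derivation:
After 1 (gather 11 ivory): ivory=11
After 2 (craft dye): dye=1 ivory=8
After 3 (craft dye): dye=2 ivory=5
After 4 (craft dye): dye=3 ivory=2
After 5 (craft paint): ivory=2 paint=1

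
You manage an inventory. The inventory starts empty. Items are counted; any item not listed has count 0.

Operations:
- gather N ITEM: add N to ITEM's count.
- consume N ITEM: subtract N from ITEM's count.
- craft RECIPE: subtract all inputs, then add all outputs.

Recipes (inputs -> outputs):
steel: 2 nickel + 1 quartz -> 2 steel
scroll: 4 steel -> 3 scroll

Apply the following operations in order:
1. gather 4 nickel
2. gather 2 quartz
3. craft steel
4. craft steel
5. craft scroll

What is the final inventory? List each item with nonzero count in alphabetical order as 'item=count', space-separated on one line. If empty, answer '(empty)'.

Answer: scroll=3

Derivation:
After 1 (gather 4 nickel): nickel=4
After 2 (gather 2 quartz): nickel=4 quartz=2
After 3 (craft steel): nickel=2 quartz=1 steel=2
After 4 (craft steel): steel=4
After 5 (craft scroll): scroll=3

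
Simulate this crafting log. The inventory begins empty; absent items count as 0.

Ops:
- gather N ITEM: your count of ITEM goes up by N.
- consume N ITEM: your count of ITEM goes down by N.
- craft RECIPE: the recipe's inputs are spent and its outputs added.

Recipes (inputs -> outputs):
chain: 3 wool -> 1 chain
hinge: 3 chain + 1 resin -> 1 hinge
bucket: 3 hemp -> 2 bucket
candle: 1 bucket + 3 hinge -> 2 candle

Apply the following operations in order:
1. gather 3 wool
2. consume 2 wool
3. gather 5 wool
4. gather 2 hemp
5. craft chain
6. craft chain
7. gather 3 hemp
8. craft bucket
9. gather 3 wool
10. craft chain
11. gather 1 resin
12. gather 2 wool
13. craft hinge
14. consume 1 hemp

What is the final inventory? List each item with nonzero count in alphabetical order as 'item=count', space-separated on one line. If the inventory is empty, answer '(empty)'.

Answer: bucket=2 hemp=1 hinge=1 wool=2

Derivation:
After 1 (gather 3 wool): wool=3
After 2 (consume 2 wool): wool=1
After 3 (gather 5 wool): wool=6
After 4 (gather 2 hemp): hemp=2 wool=6
After 5 (craft chain): chain=1 hemp=2 wool=3
After 6 (craft chain): chain=2 hemp=2
After 7 (gather 3 hemp): chain=2 hemp=5
After 8 (craft bucket): bucket=2 chain=2 hemp=2
After 9 (gather 3 wool): bucket=2 chain=2 hemp=2 wool=3
After 10 (craft chain): bucket=2 chain=3 hemp=2
After 11 (gather 1 resin): bucket=2 chain=3 hemp=2 resin=1
After 12 (gather 2 wool): bucket=2 chain=3 hemp=2 resin=1 wool=2
After 13 (craft hinge): bucket=2 hemp=2 hinge=1 wool=2
After 14 (consume 1 hemp): bucket=2 hemp=1 hinge=1 wool=2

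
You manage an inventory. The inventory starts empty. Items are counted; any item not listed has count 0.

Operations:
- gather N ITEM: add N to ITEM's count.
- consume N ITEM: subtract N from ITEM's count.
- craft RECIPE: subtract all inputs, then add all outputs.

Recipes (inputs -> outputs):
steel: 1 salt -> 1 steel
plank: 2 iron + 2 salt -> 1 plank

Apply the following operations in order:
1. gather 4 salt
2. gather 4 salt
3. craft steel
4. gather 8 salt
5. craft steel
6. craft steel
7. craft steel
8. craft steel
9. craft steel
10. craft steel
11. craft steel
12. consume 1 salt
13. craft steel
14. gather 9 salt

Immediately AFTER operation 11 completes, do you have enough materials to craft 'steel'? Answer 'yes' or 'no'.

After 1 (gather 4 salt): salt=4
After 2 (gather 4 salt): salt=8
After 3 (craft steel): salt=7 steel=1
After 4 (gather 8 salt): salt=15 steel=1
After 5 (craft steel): salt=14 steel=2
After 6 (craft steel): salt=13 steel=3
After 7 (craft steel): salt=12 steel=4
After 8 (craft steel): salt=11 steel=5
After 9 (craft steel): salt=10 steel=6
After 10 (craft steel): salt=9 steel=7
After 11 (craft steel): salt=8 steel=8

Answer: yes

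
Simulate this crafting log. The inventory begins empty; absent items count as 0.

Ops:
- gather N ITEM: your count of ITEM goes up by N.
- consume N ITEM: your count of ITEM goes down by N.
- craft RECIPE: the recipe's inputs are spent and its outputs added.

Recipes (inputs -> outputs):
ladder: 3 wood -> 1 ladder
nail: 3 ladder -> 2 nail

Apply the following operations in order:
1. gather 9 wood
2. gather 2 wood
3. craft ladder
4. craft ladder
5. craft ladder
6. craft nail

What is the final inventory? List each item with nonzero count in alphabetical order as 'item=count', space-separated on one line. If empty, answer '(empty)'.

After 1 (gather 9 wood): wood=9
After 2 (gather 2 wood): wood=11
After 3 (craft ladder): ladder=1 wood=8
After 4 (craft ladder): ladder=2 wood=5
After 5 (craft ladder): ladder=3 wood=2
After 6 (craft nail): nail=2 wood=2

Answer: nail=2 wood=2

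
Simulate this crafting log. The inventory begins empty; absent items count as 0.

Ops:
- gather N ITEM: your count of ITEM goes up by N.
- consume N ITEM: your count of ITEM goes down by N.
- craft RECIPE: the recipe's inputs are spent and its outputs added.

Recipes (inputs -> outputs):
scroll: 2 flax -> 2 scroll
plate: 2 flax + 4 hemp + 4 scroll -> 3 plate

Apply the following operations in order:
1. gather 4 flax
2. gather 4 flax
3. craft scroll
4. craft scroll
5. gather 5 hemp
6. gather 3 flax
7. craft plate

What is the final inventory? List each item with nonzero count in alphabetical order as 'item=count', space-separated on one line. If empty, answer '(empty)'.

Answer: flax=5 hemp=1 plate=3

Derivation:
After 1 (gather 4 flax): flax=4
After 2 (gather 4 flax): flax=8
After 3 (craft scroll): flax=6 scroll=2
After 4 (craft scroll): flax=4 scroll=4
After 5 (gather 5 hemp): flax=4 hemp=5 scroll=4
After 6 (gather 3 flax): flax=7 hemp=5 scroll=4
After 7 (craft plate): flax=5 hemp=1 plate=3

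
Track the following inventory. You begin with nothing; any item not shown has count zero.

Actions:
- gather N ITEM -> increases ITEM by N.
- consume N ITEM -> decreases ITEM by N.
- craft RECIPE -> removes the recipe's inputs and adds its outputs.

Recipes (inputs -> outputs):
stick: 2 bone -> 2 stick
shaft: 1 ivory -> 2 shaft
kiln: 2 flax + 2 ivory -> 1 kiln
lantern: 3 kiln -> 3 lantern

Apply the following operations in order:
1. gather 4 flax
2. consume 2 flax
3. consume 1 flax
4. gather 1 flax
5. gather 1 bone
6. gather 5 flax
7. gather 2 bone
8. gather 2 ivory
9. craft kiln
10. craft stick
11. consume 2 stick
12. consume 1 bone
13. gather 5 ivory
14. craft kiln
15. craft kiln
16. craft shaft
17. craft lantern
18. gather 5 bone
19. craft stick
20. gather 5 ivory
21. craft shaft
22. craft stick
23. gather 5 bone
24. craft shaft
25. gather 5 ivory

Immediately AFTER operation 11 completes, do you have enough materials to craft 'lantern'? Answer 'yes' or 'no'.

Answer: no

Derivation:
After 1 (gather 4 flax): flax=4
After 2 (consume 2 flax): flax=2
After 3 (consume 1 flax): flax=1
After 4 (gather 1 flax): flax=2
After 5 (gather 1 bone): bone=1 flax=2
After 6 (gather 5 flax): bone=1 flax=7
After 7 (gather 2 bone): bone=3 flax=7
After 8 (gather 2 ivory): bone=3 flax=7 ivory=2
After 9 (craft kiln): bone=3 flax=5 kiln=1
After 10 (craft stick): bone=1 flax=5 kiln=1 stick=2
After 11 (consume 2 stick): bone=1 flax=5 kiln=1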